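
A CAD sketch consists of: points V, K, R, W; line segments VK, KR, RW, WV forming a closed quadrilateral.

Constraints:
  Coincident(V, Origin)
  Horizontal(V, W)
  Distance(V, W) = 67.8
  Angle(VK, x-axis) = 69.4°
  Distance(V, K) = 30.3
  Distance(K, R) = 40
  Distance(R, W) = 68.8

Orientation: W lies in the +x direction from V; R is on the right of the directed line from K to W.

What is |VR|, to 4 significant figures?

10.12

Checks: |KR| = 40.00 ✓; |RW| = 68.80 ✓.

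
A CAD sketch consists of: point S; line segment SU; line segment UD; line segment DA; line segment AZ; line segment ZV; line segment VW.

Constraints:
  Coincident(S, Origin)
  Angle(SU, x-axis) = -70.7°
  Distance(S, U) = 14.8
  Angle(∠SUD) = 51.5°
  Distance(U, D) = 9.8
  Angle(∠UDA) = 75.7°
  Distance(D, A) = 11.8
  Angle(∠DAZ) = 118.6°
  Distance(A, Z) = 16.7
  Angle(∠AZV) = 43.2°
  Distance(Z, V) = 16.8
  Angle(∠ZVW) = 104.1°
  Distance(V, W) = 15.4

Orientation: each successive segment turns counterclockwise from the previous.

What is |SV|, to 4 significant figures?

13.92

S is at the origin; SU runs at -70.7° with length 14.8, so U = (4.892, -13.97). ∠SUD = 51.5° gives UD at 57.80° from the x-axis; with |UD| = 9.8, D = (10.11, -5.676). ∠UDA = 75.7° gives DA at 162.1° from the x-axis; with |DA| = 11.8, A = (-1.115, -2.049). ∠DAZ = 118.6° gives AZ at -136.5° from the x-axis; with |AZ| = 16.7, Z = (-13.23, -13.54). ∠AZV = 43.2° gives ZV at 0.3000° from the x-axis; with |ZV| = 16.8, V = (3.571, -13.46). Then |SV| = |V − S| = 13.92.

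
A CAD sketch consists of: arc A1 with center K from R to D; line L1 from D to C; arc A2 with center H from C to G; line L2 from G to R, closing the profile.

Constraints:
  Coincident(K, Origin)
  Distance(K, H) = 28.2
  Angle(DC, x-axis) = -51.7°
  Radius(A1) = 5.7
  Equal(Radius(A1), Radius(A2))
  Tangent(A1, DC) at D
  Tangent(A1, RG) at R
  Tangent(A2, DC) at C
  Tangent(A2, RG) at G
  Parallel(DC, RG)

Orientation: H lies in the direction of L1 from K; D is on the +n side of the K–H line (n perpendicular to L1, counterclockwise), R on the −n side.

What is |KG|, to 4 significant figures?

28.77

The slot axis is L1's direction at -51.7°, so u = (cos -51.7°, sin -51.7°) = (0.6198, -0.7848) and n = (−sin -51.7°, cos -51.7°) = (0.7848, 0.6198). K is at the origin and H lies 28.2 along u from K, so H = 28.2·u = (17.48, -22.13). Tangency of A1 to both parallel lines with radius 5.7 puts D and R at K ± 5.7·n: D = (4.473, 3.533), R = (-4.473, -3.533). Equal radii place C and G the same way about H: C = H + 5.7·n = (21.95, -18.60), G = H − 5.7·n = (13.00, -25.66). Then |KG| = |G − K| = 28.77.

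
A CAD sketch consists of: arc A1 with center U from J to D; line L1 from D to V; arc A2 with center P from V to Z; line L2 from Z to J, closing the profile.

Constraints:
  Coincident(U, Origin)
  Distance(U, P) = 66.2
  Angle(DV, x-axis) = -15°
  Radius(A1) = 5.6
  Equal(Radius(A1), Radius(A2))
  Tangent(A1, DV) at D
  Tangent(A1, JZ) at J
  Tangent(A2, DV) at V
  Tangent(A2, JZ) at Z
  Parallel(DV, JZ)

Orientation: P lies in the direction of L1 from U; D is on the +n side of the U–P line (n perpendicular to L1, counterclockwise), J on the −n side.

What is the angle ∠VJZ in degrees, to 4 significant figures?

9.603°

The slot axis is L1's direction at -15.0°, so u = (cos -15.0°, sin -15.0°) = (0.9659, -0.2588) and n = (−sin -15.0°, cos -15.0°) = (0.2588, 0.9659). U is at the origin and P lies 66.2 along u from U, so P = 66.2·u = (63.94, -17.13). Tangency of A1 to both parallel lines with radius 5.6 puts D and J at U ± 5.6·n: D = (1.449, 5.409), J = (-1.449, -5.409). Equal radii place V and Z the same way about P: V = P + 5.6·n = (65.39, -11.72), Z = P − 5.6·n = (62.49, -22.54). Then cos ∠VJZ = JV·JZ / (|JV||JZ|), giving 9.603°.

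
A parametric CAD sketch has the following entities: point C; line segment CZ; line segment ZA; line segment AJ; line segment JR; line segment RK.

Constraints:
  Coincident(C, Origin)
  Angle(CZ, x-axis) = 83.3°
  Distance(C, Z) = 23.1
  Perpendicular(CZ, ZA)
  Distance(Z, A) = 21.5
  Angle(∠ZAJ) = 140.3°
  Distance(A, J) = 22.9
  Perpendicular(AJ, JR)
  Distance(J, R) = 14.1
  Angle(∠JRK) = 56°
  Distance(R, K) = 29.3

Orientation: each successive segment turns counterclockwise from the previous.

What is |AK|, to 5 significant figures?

2.6744

C is at the origin; CZ runs at 83.3° with length 23.1, so Z = (2.6951, 22.942). CZ ⟂ ZA, so ZA runs at 173.30°; with |ZA| = 21.5, A = (-18.658, 25.451). ∠ZAJ = 140.3° gives AJ at -147.00° from the x-axis; with |AJ| = 22.9, J = (-37.864, 12.978). AJ is perpendicular to JR, so JR runs at -57.000°; with |JR| = 14.1, R = (-30.184, 1.1532). ∠JRK = 56.0° gives RK at 67.000° from the x-axis; with |RK| = 29.3, K = (-18.736, 28.124). Then |AK| = |K − A| = 2.6744.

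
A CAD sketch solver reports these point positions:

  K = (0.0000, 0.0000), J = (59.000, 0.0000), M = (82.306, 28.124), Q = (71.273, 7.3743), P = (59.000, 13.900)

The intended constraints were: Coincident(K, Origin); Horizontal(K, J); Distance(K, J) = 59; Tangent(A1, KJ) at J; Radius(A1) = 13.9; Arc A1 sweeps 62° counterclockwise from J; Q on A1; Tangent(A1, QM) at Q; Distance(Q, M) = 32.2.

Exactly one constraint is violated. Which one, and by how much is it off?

Distance(Q, M) = 32.2 — off by 8.70.

K = (0.00, 0.00) ✓; K.y = 0.00, J.y = 0.00 ✓; |KJ| = 59.00 ✓; ∠(PJ, JK) = 90.00° ✓; |PJ| = 13.90 ✓; bearing(P→Q) − bearing(P→J) = 62.00° ✓; |PQ| = 13.90 ✓; ∠(PQ, QM) = 90.00° ✓; |QM| = 23.50 ✗.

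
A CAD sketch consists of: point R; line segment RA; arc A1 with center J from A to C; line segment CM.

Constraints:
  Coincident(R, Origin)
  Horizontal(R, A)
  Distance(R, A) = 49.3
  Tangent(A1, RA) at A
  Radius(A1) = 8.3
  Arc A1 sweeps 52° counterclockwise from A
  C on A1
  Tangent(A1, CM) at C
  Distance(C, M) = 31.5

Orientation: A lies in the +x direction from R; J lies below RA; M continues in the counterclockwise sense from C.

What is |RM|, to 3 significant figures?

36.5

On A1, A sits at bearing 90° from J; a 52° counterclockwise sweep puts C at bearing 142°, so C = J + 8.3·(cos 142°, sin 142°) = (42.8, -3.19). Since A1 is tangent to CM there, JC ⟂ CM, so CM runs along (−sin 142°, cos 142°); with |CM| = 31.5, M = (23.4, -28.0). Then |RM| = |M − R| = 36.5.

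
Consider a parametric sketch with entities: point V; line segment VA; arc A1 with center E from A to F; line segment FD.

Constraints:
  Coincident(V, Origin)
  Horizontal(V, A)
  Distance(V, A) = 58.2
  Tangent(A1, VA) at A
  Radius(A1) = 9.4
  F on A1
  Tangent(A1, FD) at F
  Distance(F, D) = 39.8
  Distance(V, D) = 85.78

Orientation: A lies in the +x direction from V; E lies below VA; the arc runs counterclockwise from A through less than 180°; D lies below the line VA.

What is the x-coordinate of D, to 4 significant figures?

70.91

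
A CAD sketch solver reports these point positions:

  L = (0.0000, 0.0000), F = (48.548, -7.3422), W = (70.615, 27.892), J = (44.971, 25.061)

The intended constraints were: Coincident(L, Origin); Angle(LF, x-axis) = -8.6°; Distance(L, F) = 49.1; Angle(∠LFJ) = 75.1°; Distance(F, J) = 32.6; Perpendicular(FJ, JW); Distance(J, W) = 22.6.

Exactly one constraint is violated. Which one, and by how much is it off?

Distance(J, W) = 22.6 — off by 3.20.

L = (0.00, 0.00) ✓; LF at -8.600° ✓; |LF| = 49.10 ✓; ∠LFJ = 75.10° ✓; |FJ| = 32.60 ✓; ∠(FJ, JW) = 90.00° ✓; |JW| = 25.80 ✗.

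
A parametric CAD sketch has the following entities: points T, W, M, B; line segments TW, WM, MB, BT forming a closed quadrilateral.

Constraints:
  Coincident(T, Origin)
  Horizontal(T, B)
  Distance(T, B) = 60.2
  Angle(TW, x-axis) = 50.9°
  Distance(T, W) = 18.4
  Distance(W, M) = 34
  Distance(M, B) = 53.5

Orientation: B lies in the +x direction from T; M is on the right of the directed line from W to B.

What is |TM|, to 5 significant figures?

22.306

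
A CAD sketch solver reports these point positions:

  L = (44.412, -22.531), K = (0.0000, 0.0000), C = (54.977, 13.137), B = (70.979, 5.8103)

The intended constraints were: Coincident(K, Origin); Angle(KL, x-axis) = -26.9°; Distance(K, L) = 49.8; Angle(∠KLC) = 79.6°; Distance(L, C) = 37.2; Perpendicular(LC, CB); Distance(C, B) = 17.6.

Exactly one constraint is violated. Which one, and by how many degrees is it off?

Perpendicular(LC, CB) — off by 8.10°.

K = (0.00, 0.00) ✓; KL at -26.90° ✓; |KL| = 49.80 ✓; ∠KLC = 79.60° ✓; |LC| = 37.20 ✓; ∠(LC, CB) = 98.10° ✗; |CB| = 17.60 ✓.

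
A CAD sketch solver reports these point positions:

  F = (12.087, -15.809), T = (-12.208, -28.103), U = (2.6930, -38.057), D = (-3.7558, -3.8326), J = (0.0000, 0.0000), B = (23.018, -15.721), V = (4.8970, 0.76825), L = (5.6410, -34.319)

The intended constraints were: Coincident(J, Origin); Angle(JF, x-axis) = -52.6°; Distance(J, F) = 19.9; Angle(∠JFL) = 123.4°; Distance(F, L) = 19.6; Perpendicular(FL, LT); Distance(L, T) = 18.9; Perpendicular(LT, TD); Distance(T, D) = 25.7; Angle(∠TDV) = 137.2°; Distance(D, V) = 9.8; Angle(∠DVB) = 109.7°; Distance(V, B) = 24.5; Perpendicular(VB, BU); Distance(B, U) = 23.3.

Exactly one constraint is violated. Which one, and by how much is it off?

Distance(B, U) = 23.3 — off by 6.90.

J = (0.00, 0.00) ✓; JF at -52.60° ✓; |JF| = 19.90 ✓; ∠JFL = 123.4° ✓; |FL| = 19.60 ✓; ∠(FL, LT) = 90.00° ✓; |LT| = 18.90 ✓; ∠(LT, TD) = 90.00° ✓; |TD| = 25.70 ✓; ∠TDV = 137.2° ✓; |DV| = 9.800 ✓; ∠DVB = 109.7° ✓; |VB| = 24.50 ✓; ∠(VB, BU) = 90.00° ✓; |BU| = 30.20 ✗.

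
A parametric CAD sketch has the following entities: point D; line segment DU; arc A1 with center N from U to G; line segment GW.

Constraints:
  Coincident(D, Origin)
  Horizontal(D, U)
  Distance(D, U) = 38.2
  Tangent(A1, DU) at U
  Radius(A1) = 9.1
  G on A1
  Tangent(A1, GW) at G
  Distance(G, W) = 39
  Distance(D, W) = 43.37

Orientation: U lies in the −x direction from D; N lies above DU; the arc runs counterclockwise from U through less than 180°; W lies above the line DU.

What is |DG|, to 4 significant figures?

30.37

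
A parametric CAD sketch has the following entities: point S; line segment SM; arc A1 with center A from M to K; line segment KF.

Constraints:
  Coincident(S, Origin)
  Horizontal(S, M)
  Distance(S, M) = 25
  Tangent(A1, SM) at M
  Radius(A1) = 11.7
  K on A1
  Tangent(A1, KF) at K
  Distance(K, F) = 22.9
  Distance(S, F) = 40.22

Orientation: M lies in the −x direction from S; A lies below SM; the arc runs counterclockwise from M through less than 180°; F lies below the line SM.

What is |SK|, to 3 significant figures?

38.8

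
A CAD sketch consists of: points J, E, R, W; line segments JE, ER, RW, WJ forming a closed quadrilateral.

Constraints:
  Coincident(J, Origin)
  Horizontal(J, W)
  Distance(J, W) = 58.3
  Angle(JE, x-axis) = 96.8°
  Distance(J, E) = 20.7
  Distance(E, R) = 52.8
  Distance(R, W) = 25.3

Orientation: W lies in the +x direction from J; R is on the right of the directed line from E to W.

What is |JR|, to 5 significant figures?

39.928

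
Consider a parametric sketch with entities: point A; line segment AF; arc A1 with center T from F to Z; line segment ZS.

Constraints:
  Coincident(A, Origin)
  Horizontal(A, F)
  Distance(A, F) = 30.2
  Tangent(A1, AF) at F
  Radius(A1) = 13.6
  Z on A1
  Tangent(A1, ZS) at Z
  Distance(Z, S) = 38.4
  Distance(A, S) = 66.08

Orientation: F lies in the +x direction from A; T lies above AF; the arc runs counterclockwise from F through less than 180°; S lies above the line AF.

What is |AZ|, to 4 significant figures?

46.29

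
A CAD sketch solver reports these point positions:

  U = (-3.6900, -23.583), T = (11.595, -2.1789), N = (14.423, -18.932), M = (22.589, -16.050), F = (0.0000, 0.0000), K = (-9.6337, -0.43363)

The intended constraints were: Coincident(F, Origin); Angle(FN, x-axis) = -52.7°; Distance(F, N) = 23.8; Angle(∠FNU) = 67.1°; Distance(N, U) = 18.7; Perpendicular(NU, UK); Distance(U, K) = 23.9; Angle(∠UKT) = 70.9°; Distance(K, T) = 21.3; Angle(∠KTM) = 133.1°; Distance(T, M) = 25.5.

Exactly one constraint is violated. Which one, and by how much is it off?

Distance(T, M) = 25.5 — off by 7.80.

F = (0.00, 0.00) ✓; FN at -52.70° ✓; |FN| = 23.80 ✓; ∠FNU = 67.10° ✓; |NU| = 18.70 ✓; ∠(NU, UK) = 90.00° ✓; |UK| = 23.90 ✓; ∠UKT = 70.90° ✓; |KT| = 21.30 ✓; ∠KTM = 133.1° ✓; |TM| = 17.70 ✗.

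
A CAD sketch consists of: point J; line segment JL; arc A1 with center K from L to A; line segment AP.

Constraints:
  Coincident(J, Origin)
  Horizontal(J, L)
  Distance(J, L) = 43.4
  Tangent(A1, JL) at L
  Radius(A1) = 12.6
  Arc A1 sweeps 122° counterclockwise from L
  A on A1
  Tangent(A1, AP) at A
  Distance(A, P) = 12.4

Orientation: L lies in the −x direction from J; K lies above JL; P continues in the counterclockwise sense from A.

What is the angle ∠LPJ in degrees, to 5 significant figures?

60.687°

On A1, L sits at bearing -90° from K; a 122° counterclockwise sweep puts A at bearing 32°, so A = K + 12.6·(cos 32°, sin 32°) = (-32.715, 19.277). A1 meets AP tangentially, so KA is at right angles to AP, so AP runs along (−sin 32°, cos 32°); with |AP| = 12.4, P = (-39.286, 29.793). Then cos ∠LPJ = PL·PJ / (|PL||PJ|), giving 60.687°.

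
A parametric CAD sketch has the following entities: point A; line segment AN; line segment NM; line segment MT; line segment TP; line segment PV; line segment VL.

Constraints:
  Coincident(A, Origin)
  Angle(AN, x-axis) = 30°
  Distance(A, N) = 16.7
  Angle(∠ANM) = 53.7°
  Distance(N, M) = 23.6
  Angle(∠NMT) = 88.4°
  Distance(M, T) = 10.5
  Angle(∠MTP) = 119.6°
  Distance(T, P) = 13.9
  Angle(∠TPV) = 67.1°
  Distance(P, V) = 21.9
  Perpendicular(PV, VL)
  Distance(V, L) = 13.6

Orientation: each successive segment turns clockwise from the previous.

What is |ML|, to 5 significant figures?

6.0781

∠TPV = 67.1° gives PV at -1.2000° from the x-axis; with |PV| = 21.9, V = (18.228, -1.2080). PV ⟂ VL, so VL runs at -91.200°; with |VL| = 13.6, L = (17.943, -14.805). Then |ML| = |L − M| = 6.0781.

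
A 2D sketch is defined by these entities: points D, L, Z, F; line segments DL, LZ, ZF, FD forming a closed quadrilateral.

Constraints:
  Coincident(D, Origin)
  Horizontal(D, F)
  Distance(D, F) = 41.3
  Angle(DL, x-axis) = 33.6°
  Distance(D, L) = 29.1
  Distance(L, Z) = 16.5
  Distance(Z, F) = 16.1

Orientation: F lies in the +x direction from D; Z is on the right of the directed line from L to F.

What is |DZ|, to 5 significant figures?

25.207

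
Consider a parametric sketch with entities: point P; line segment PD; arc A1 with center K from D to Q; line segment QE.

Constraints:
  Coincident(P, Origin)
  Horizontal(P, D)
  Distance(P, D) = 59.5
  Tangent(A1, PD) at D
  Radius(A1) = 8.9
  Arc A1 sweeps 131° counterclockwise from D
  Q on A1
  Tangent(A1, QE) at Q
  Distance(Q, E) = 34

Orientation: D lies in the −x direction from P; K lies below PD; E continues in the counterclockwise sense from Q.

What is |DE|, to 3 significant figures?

43.3

P is at the origin; PD is horizontal with |PD| = 59.5 and D on the −x side, so D = (-59.5, 0.00). The tangent condition forces KD to be normal to PD, so K = D + (0, -8.9) = (-59.5, -8.90). On A1, D sits at bearing 90° from K; a 131° counterclockwise sweep puts Q at bearing 221°, so Q = K + 8.9·(cos 221°, sin 221°) = (-66.2, -14.7). A1 meets QE tangentially, so KQ is at right angles to QE, so QE runs along (−sin 221°, cos 221°); with |QE| = 34.0, E = (-43.9, -40.4). Then |DE| = |E − D| = 43.3.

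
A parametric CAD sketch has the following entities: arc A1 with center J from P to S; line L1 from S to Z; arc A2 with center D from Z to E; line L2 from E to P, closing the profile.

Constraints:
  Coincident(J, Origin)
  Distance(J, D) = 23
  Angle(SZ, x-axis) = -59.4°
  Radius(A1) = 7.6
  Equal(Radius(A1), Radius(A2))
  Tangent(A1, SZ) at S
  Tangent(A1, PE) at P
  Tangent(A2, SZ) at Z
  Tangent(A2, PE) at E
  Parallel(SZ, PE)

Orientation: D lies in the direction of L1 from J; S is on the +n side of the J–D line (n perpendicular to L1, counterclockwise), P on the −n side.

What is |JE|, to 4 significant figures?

24.22

The slot axis is L1's direction at -59.4°, so u = (cos -59.4°, sin -59.4°) = (0.5090, -0.8607) and n = (−sin -59.4°, cos -59.4°) = (0.8607, 0.5090). J is at the origin and D lies 23.0 along u from J, so D = 23.0·u = (11.71, -19.80). Tangency of A1 to both parallel lines with radius 7.6 puts S and P at J ± 7.6·n: S = (6.542, 3.869), P = (-6.542, -3.869). Equal radii place Z and E the same way about D: Z = D + 7.6·n = (18.25, -15.93), E = D − 7.6·n = (5.166, -23.67). Then |JE| = |E − J| = 24.22.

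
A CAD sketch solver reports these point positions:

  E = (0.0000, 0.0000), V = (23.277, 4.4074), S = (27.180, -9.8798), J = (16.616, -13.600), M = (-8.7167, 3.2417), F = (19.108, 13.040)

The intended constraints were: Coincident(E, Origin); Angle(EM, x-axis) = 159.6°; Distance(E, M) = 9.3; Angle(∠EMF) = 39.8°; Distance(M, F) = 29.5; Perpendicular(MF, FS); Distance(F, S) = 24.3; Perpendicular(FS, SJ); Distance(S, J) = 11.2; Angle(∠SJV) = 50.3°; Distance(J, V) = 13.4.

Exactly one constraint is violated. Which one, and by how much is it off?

Distance(J, V) = 13.4 — off by 5.80.

E = (0.00, 0.00) ✓; EM at 159.6° ✓; |EM| = 9.300 ✓; ∠EMF = 39.80° ✓; |MF| = 29.50 ✓; ∠(MF, FS) = 90.00° ✓; |FS| = 24.30 ✓; ∠(FS, SJ) = 90.00° ✓; |SJ| = 11.20 ✓; ∠SJV = 50.30° ✓; |JV| = 19.20 ✗.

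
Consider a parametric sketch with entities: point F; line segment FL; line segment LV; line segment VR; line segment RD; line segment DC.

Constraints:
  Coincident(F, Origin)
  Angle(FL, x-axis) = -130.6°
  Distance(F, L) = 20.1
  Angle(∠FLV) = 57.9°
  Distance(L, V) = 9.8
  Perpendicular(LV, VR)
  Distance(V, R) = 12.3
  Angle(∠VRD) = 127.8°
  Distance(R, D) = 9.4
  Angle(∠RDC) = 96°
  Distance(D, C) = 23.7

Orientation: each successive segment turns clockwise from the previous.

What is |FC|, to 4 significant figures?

29.48

F is at the origin; FL runs at -130.6° with length 20.1, so L = (-13.08, -15.26). ∠FLV = 57.9° gives LV at 107.3° from the x-axis; with |LV| = 9.8, V = (-15.99, -5.905). LV ⟂ VR, so VR runs at 17.30°; with |VR| = 12.3, R = (-4.251, -2.247). ∠VRD = 127.8° gives RD at -34.90° from the x-axis; with |RD| = 9.4, D = (3.458, -7.625). ∠RDC = 96.0° gives DC at -118.9° from the x-axis; with |DC| = 23.7, C = (-7.996, -28.37). Then |FC| = |C − F| = 29.48.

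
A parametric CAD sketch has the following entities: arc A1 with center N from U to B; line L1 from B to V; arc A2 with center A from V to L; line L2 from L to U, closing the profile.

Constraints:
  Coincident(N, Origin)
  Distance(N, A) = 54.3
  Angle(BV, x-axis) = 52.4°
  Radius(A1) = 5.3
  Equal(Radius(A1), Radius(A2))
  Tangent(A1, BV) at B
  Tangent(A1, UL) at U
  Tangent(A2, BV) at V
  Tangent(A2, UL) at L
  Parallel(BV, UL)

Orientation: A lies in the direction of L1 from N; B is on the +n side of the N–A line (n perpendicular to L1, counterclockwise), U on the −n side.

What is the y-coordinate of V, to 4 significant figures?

46.26

The slot axis is L1's direction at 52.4°, so u = (cos 52.4°, sin 52.4°) = (0.6101, 0.7923) and n = (−sin 52.4°, cos 52.4°) = (-0.7923, 0.6101). N is at the origin and A lies 54.3 along u from N, so A = 54.3·u = (33.13, 43.02). Tangency of A1 to both parallel lines with radius 5.3 puts B and U at N ± 5.3·n: B = (-4.199, 3.234), U = (4.199, -3.234). Equal radii place V and L the same way about A: V = A + 5.3·n = (28.93, 46.26), L = A − 5.3·n = (37.33, 39.79). So V.y = 46.26.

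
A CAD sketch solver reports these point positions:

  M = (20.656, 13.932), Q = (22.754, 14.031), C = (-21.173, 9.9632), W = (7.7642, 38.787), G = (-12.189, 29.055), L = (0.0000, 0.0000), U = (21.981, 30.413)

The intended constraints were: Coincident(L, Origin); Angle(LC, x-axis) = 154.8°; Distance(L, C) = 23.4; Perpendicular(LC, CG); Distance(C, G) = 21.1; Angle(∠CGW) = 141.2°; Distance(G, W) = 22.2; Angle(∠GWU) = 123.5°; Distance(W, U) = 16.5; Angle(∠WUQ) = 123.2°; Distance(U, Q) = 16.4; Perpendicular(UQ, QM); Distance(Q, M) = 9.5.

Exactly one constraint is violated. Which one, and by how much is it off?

Distance(Q, M) = 9.5 — off by 7.40.

L = (0.00, 0.00) ✓; LC at 154.8° ✓; |LC| = 23.40 ✓; ∠(LC, CG) = 90.00° ✓; |CG| = 21.10 ✓; ∠CGW = 141.2° ✓; |GW| = 22.20 ✓; ∠GWU = 123.5° ✓; |WU| = 16.50 ✓; ∠WUQ = 123.2° ✓; |UQ| = 16.40 ✓; ∠(UQ, QM) = 90.00° ✓; |QM| = 2.100 ✗.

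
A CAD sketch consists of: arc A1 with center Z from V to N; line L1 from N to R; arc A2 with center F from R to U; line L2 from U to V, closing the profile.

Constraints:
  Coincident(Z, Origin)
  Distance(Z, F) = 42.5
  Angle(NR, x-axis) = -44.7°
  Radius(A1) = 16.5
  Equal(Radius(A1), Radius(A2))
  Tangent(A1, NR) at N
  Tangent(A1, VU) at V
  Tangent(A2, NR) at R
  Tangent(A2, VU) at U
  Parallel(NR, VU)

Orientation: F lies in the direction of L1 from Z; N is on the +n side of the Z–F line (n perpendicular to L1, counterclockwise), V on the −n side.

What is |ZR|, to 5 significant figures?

45.591

The slot axis is L1's direction at -44.7°, so u = (cos -44.7°, sin -44.7°) = (0.71080, -0.70339) and n = (−sin -44.7°, cos -44.7°) = (0.70339, 0.71080). Z is at the origin and F lies 42.5 along u from Z, so F = 42.5·u = (30.209, -29.894). Tangency of A1 to both parallel lines with radius 16.5 puts N and V at Z ± 16.5·n: N = (11.606, 11.728), V = (-11.606, -11.728). Equal radii place R and U the same way about F: R = F + 16.5·n = (41.815, -18.166), U = F − 16.5·n = (18.603, -41.622). Then |ZR| = |R − Z| = 45.591.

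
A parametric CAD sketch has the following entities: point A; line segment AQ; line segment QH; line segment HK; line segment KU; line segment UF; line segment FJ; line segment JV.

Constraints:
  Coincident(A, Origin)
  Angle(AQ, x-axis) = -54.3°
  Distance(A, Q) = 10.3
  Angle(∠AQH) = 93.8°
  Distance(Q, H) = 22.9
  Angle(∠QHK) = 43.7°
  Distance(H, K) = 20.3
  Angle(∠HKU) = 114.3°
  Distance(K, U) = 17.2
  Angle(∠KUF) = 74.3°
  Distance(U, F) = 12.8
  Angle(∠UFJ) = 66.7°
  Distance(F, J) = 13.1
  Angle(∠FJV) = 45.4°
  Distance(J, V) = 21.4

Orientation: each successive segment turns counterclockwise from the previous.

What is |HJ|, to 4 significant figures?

18.70

∠KUF = 74.3° gives UF at -20.40° from the x-axis; with |UF| = 12.8, F = (7.444, -10.47). ∠UFJ = 66.7° gives FJ at 92.90° from the x-axis; with |FJ| = 13.1, J = (6.781, 2.612). Then |HJ| = |J − H| = 18.70.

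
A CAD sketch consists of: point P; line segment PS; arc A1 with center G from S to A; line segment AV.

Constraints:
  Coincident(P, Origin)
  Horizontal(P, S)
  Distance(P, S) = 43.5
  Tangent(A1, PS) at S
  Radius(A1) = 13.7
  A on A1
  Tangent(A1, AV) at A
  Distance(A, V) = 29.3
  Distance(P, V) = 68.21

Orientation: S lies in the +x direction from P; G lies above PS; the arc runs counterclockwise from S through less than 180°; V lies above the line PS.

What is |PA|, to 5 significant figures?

59.247

Checks: ∠(GS, SP) = 90.00° ✓; |GS| = 13.70 ✓; |GA| = 13.70 ✓; ∠(GA, AV) = 90.00° ✓; |AV| = 29.30 ✓; |PV| = 68.21 ✓.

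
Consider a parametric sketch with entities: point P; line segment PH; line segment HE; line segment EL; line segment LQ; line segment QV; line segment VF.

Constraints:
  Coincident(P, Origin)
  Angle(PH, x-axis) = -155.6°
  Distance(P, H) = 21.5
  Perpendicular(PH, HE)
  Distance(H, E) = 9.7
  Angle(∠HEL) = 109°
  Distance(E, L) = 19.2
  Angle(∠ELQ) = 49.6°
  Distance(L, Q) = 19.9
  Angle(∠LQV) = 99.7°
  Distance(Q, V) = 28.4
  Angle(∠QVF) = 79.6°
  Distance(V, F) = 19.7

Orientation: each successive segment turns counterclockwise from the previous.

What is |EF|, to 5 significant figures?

15.101

P is at the origin; PH runs at -155.6° with length 21.5, so H = (-19.580, -8.8817). PH is perpendicular to HE, so HE runs at -65.600°; with |HE| = 9.7, E = (-15.573, -17.715). ∠HEL = 109.0° gives EL at 5.4000° from the x-axis; with |EL| = 19.2, L = (3.5422, -15.908). ∠ELQ = 49.6° gives LQ at 135.80° from the x-axis; with |LQ| = 19.9, Q = (-10.724, -2.0349). ∠LQV = 99.7° gives QV at -143.90° from the x-axis; with |QV| = 28.4, V = (-33.671, -18.768). ∠QVF = 79.6° gives VF at -43.500° from the x-axis; with |VF| = 19.7, F = (-19.381, -32.329). Then |EF| = |F − E| = 15.101.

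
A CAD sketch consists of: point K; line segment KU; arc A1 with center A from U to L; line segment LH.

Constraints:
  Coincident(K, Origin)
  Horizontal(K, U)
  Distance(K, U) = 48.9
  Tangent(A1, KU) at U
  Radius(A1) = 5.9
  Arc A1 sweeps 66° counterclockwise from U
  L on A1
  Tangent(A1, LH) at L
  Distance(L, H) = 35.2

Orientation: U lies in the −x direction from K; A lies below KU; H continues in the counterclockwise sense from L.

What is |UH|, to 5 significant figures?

40.741

K is at the origin; K and U share the same y with |KU| = 48.9 and U on the −x side, so U = (-48.900, 0.0000). Since A1 is tangent to KU there, AU ⟂ KU, so A = U + (0, -5.9) = (-48.900, -5.9000). On A1, U sits at bearing 90° from A; a 66° counterclockwise sweep puts L at bearing 156°, so L = A + 5.9·(cos 156°, sin 156°) = (-54.290, -3.5003). Tangency of A1 to LH means the radius AL is perpendicular to LH, so LH runs along (−sin 156°, cos 156°); with |LH| = 35.2, H = (-68.607, -35.657). Then |UH| = |H − U| = 40.741.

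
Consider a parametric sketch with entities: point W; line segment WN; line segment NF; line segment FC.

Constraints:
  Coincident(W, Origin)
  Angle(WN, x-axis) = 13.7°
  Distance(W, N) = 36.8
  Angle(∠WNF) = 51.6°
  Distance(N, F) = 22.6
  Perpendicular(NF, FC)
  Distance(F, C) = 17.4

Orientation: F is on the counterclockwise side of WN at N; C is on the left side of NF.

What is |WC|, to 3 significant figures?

11.4

W is at the origin; WN runs at 13.7° with length 36.8, so N = 36.8·(cos 13.7°, sin 13.7°) = (35.8, 8.72). ∠WNF = 51.6°, so NF runs at 13.7° + (180° − 51.6°) = 142° from the x-axis; with |NF| = 22.6, F = N + 22.6·(cos 142°, sin 142°) = (17.9, 22.6). The perpendicularity gives FC at right angles to NF; with |FC| = 17.4 on the left of NF, C = F + 17.4·(-0.614, -0.789) = (7.23, 8.87). Then |WC| = |C − W| = 11.4.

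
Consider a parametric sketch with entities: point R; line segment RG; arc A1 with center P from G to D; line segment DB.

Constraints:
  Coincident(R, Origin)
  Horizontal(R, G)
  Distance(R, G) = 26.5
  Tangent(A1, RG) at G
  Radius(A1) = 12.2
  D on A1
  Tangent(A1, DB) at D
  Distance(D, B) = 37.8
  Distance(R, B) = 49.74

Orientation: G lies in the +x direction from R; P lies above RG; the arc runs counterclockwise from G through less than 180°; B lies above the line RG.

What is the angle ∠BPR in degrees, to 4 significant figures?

91.12°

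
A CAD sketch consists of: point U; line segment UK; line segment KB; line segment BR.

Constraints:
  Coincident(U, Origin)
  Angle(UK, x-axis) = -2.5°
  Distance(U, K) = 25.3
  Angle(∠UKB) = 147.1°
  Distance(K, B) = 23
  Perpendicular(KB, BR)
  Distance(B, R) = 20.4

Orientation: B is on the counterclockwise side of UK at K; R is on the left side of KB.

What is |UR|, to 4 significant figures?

44.74

U is at the origin; UK runs at -2.5° with length 25.3, so K = 25.3·(cos -2.5°, sin -2.5°) = (25.28, -1.104). ∠UKB = 147.1°, so KB runs at -2.5° + (180° − 147.1°) = 30.40° from the x-axis; with |KB| = 23.0, B = K + 23.0·(cos 30.40°, sin 30.40°) = (45.11, 10.54). KB is perpendicular to BR; with |BR| = 20.4 on the left of KB, R = B + 20.4·(-0.5060, 0.8625) = (34.79, 28.13). Then |UR| = |R − U| = 44.74.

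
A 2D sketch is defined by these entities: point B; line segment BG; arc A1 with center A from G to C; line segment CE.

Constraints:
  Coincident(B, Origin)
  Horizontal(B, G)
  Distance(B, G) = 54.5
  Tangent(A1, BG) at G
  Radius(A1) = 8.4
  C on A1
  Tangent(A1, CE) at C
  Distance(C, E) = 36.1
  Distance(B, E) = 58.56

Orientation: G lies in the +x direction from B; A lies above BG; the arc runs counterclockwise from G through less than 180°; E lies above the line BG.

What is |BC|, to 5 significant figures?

62.741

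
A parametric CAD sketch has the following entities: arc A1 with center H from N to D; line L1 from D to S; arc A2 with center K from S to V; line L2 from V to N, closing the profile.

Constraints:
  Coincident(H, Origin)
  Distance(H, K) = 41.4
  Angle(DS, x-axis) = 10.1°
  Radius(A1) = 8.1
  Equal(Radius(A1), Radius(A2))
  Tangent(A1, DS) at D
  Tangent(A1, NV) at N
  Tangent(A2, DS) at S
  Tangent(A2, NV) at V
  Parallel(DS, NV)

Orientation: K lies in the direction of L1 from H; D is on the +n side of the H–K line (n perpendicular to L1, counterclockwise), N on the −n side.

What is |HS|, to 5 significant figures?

42.185

The slot axis is L1's direction at 10.1°, so u = (cos 10.1°, sin 10.1°) = (0.98450, 0.17537) and n = (−sin 10.1°, cos 10.1°) = (-0.17537, 0.98450). H is at the origin and K lies 41.4 along u from H, so K = 41.4·u = (40.758, 7.2602). Tangency of A1 to both parallel lines with radius 8.1 puts D and N at H ± 8.1·n: D = (-1.4205, 7.9745), N = (1.4205, -7.9745). Equal radii place S and V the same way about K: S = K + 8.1·n = (39.338, 15.235), V = K − 8.1·n = (42.179, -0.71429). Then |HS| = |S − H| = 42.185.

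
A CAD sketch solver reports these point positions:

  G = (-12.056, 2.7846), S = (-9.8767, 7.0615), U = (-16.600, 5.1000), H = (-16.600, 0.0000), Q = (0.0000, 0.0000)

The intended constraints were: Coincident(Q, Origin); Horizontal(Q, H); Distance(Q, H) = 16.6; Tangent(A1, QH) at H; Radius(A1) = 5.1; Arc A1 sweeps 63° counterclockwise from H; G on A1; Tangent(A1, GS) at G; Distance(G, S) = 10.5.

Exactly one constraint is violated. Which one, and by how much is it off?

Distance(G, S) = 10.5 — off by 5.70.

Q = (0.00, 0.00) ✓; Q.y = 0.00, H.y = 0.00 ✓; |QH| = 16.60 ✓; ∠(UH, HQ) = 90.00° ✓; |UH| = 5.100 ✓; bearing(U→G) − bearing(U→H) = 63.00° ✓; |UG| = 5.100 ✓; ∠(UG, GS) = 90.00° ✓; |GS| = 4.800 ✗.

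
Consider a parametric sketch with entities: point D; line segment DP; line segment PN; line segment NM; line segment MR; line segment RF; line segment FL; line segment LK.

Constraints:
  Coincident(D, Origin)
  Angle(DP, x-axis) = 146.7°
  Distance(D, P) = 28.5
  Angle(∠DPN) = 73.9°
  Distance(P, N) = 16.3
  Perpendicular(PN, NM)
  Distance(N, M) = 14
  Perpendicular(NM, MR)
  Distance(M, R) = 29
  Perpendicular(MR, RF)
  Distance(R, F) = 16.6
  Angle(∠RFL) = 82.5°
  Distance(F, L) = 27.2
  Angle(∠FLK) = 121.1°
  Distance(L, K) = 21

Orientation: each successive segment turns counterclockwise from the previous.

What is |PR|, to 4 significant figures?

18.90

D is at the origin; DP runs at 146.7° with length 28.5, so P = (-23.82, 15.65). ∠DPN = 73.9° gives PN at -107.2° from the x-axis; with |PN| = 16.3, N = (-28.64, 0.07611). The perpendicularity gives NM at right angles to PN, so NM runs at -17.20°; with |NM| = 14.0, M = (-15.27, -4.064). NM ⟂ MR, so MR runs at 72.80°; with |MR| = 29.0, R = (-6.691, 23.64). Then |PR| = |R − P| = 18.90.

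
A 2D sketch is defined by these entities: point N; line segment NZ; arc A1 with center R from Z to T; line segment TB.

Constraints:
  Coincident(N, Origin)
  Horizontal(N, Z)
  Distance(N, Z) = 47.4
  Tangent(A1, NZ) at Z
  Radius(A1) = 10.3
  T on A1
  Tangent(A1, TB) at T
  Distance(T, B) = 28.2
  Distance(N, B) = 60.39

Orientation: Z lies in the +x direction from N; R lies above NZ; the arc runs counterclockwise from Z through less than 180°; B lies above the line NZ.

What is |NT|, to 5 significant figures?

58.610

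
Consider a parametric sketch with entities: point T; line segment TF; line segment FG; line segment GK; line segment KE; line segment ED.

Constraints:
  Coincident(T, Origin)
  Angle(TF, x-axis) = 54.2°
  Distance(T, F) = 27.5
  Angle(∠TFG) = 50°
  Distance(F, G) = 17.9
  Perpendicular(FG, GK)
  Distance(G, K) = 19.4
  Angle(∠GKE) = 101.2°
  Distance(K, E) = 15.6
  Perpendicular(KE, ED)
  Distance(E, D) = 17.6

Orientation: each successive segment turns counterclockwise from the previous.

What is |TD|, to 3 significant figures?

24.4

T is at the origin; TF runs at 54.2° with length 27.5, so F = (16.1, 22.3). ∠TFG = 50.0° gives FG at -176° from the x-axis; with |FG| = 17.9, G = (-1.77, 21.0). FG is perpendicular to GK, so GK runs at -85.8°; with |GK| = 19.4, K = (-0.345, 1.65). ∠GKE = 101.2° gives KE at -7.00° from the x-axis; with |KE| = 15.6, E = (15.1, -0.256). The perpendicularity gives ED at right angles to KE, so ED runs at 83.0°; with |ED| = 17.6, D = (17.3, 17.2). Then |TD| = |D − T| = 24.4.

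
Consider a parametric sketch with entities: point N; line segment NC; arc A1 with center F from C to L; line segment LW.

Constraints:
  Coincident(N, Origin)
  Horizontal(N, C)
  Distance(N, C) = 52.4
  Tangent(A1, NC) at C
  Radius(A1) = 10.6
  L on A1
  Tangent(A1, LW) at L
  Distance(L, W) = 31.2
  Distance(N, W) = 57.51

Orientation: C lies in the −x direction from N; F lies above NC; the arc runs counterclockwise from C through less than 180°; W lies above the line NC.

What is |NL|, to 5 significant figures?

43.002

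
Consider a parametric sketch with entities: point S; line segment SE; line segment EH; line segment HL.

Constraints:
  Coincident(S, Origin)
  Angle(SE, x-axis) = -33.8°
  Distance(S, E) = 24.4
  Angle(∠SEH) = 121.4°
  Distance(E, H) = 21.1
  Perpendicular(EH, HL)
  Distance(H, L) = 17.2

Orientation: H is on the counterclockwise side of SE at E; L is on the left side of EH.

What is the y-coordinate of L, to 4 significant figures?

10.89

S is at the origin; SE runs at -33.8° with length 24.4, so E = 24.4·(cos -33.8°, sin -33.8°) = (20.28, -13.57). ∠SEH = 121.4°, so EH runs at -33.8° + (180° − 121.4°) = 24.80° from the x-axis; with |EH| = 21.1, H = E + 21.1·(cos 24.80°, sin 24.80°) = (39.43, -4.723). EH ⟂ HL; with |HL| = 17.2 on the left of EH, L = H + 17.2·(-0.4195, 0.9078) = (32.22, 10.89). So L.y = 10.89.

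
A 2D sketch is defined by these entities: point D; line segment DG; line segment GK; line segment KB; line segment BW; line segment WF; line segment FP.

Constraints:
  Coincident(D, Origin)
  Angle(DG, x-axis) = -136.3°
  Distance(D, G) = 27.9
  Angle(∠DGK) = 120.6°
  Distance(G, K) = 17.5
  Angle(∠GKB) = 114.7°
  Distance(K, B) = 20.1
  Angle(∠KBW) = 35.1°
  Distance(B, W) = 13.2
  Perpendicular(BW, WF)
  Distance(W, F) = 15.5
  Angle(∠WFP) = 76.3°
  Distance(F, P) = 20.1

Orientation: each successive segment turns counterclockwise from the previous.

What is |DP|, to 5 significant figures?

52.333

D is at the origin; DG runs at -136.3° with length 27.9, so G = (-20.171, -19.276). ∠DGK = 120.6° gives GK at -76.900° from the x-axis; with |GK| = 17.5, K = (-16.204, -36.320). ∠GKB = 114.7° gives KB at -11.600° from the x-axis; with |KB| = 20.1, B = (3.4851, -40.362). ∠KBW = 35.1° gives BW at 133.30° from the x-axis; with |BW| = 13.2, W = (-5.5677, -30.755). The perpendicularity gives WF at right angles to BW, so WF runs at -136.70°; with |WF| = 15.5, F = (-16.848, -41.385). ∠WFP = 76.3° gives FP at -33.000° from the x-axis; with |FP| = 20.1, P = (0.0090754, -52.333). Then |DP| = |P − D| = 52.333.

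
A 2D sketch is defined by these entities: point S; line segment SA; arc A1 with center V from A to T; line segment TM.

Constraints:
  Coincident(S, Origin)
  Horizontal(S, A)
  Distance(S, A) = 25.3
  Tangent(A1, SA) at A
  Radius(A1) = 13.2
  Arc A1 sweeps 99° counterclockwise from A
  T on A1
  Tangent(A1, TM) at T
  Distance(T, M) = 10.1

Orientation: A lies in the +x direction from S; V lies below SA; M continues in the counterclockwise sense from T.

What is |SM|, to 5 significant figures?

28.787

S is at the origin; S and A share the same y with |SA| = 25.3 and A on the +x side, so A = (25.300, 0.0000). A1 meets SA tangentially, so VA is at right angles to SA, so V = A + (0, -13.2) = (25.300, -13.200). On A1, A sits at bearing 90° from V; a 99° counterclockwise sweep puts T at bearing 189°, so T = V + 13.2·(cos 189°, sin 189°) = (12.263, -15.265). A1 meets TM tangentially, so VT is at right angles to TM, so TM runs along (−sin 189°, cos 189°); with |TM| = 10.1, M = (13.843, -25.241). Then |SM| = |M − S| = 28.787.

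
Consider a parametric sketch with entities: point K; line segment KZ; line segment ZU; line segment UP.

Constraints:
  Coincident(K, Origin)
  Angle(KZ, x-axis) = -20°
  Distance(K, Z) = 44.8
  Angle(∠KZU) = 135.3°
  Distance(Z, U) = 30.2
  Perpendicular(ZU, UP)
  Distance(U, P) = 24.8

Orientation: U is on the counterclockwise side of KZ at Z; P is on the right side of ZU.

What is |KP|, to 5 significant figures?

83.788

K is at the origin; KZ runs at -20.0° with length 44.8, so Z = 44.8·(cos -20.0°, sin -20.0°) = (42.098, -15.323). ∠KZU = 135.3°, so ZU runs at -20.0° + (180° − 135.3°) = 24.700° from the x-axis; with |ZU| = 30.2, U = Z + 30.2·(cos 24.700°, sin 24.700°) = (69.535, -2.7029). The perpendicularity gives UP at right angles to ZU; with |UP| = 24.8 on the right of ZU, P = U + 24.8·(0.41787, -0.90851) = (79.898, -25.234). Then |KP| = |P − K| = 83.788.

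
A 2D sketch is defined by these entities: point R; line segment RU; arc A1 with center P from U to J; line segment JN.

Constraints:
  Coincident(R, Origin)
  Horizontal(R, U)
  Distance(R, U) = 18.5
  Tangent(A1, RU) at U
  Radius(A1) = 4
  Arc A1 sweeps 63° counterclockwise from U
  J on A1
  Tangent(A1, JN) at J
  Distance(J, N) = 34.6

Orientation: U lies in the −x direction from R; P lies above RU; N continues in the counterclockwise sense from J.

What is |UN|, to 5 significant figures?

38.226

R is at the origin; RU is horizontal with |RU| = 18.5 and U on the −x side, so U = (-18.500, 0.0000). A1 meets RU tangentially, so PU is at right angles to RU, so P = U + (0, 4) = (-18.500, 4.0000). On A1, U sits at bearing -90° from P; a 63° counterclockwise sweep puts J at bearing -27°, so J = P + 4.0·(cos -27°, sin -27°) = (-14.936, 2.1840). A1 meets JN tangentially, so PJ is at right angles to JN, so JN runs along (−sin -27°, cos -27°); with |JN| = 34.6, N = (0.77210, 33.013). Then |UN| = |N − U| = 38.226.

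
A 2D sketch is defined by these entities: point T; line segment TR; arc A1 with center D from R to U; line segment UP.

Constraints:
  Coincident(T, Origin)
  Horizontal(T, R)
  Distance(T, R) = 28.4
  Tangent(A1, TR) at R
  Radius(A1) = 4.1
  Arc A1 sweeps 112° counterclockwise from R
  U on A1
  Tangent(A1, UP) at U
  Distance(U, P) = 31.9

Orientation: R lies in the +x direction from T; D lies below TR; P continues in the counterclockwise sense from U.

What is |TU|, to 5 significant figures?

25.236

Tangency of A1 to TR means the radius DR is perpendicular to TR, so D = R + (0, -4.1) = (28.400, -4.1000). On A1, R sits at bearing 90° from D; a 112° counterclockwise sweep puts U at bearing 202°, so U = D + 4.1·(cos 202°, sin 202°) = (24.599, -5.6359). Then |TU| = |U − T| = 25.236.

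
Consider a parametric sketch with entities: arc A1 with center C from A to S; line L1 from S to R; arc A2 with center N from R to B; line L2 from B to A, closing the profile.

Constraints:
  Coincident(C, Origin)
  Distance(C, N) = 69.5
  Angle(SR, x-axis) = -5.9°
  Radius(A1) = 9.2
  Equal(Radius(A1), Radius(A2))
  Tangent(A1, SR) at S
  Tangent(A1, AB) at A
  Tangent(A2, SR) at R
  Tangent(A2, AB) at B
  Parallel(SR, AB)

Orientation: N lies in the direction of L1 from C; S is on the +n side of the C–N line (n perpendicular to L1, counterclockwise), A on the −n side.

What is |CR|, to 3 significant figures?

70.1

Tangency of A1 to both parallel lines with radius 9.2 puts S and A at C ± 9.2·n: S = (0.946, 9.15), A = (-0.946, -9.15). Equal radii place R and B the same way about N: R = N + 9.2·n = (70.1, 2.01), B = N − 9.2·n = (68.2, -16.3). Then |CR| = |R − C| = 70.1.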